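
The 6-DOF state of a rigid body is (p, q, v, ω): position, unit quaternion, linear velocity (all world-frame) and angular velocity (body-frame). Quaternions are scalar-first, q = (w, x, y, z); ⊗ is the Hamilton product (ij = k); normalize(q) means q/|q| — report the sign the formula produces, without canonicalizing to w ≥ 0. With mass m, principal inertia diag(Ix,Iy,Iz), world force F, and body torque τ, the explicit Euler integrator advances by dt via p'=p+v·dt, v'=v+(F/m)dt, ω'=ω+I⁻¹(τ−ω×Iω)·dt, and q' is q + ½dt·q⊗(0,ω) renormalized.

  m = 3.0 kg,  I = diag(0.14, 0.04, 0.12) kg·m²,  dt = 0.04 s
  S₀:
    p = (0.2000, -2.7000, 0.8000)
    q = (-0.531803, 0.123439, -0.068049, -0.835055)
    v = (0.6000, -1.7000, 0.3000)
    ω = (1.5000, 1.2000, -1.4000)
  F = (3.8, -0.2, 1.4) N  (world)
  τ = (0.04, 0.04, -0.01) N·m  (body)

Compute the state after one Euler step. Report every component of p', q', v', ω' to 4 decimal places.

linear accel F/m = (1.2667, -0.0667, 0.4667)
new position p' = (0.2240, -2.7680, 0.8120)
v' = v + a·dt = (0.6507, -1.7027, 0.3187)
α = I⁻¹(τ − ω×Iω) = (1.2457, 2.0500, 1.4167)
ω + α·dt = (1.5498, 1.2820, -1.3433)
q⊗(0,ω) = (-1.2725767, 0.2996301, -1.7179315, 0.9947245)
q + ½dt·q⊗(0,ω), renormalized = (-0.5566, 0.1293, -0.1023, -0.8142)

p' = (0.2240, -2.7680, 0.8120)
q' = (-0.5566, 0.1293, -0.1023, -0.8142)
v' = (0.6507, -1.7027, 0.3187)
ω' = (1.5498, 1.2820, -1.3433)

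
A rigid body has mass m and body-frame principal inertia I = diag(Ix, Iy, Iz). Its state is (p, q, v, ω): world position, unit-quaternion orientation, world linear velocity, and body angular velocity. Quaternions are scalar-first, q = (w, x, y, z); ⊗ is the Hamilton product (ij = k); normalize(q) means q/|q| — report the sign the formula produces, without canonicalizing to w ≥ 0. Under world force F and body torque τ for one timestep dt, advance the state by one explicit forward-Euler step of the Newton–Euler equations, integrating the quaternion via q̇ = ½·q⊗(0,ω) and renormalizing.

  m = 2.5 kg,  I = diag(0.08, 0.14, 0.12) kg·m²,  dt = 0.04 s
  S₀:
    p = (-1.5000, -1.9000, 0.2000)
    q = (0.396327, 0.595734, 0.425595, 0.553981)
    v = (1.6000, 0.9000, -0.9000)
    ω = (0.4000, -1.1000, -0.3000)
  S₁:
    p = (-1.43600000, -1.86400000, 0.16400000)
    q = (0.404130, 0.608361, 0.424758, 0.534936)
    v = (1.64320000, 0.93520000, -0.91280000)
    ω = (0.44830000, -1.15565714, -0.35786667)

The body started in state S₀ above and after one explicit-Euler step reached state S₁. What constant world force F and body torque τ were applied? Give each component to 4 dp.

F = (2.7000, 2.2000, -0.8000)
τ = (0.0900, -0.1900, -0.2000)

v₁ − v₀ = (0.04320000, 0.03520000, -0.01280000)
applied force F = (2.7000, 2.2000, -0.8000)
Δω = ω₁−ω₀ = (0.04830000, -0.05565714, -0.05786667)
applied torque τ = (0.0900, -0.1900, -0.2000)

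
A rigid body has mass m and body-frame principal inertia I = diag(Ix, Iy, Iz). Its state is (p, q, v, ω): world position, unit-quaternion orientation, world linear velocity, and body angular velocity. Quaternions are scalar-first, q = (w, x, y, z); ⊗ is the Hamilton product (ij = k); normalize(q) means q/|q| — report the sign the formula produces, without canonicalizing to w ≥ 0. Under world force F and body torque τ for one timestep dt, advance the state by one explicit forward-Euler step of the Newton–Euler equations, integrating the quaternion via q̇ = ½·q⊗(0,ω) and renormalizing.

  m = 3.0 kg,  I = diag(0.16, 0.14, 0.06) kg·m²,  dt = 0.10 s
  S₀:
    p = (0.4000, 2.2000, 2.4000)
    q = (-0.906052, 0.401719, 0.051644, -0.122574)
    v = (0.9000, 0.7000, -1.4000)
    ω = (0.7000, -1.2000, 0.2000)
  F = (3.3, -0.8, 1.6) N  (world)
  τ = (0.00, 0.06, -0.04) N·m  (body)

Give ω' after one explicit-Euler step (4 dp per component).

ω×(Iω) gyroscopic = (0.0192, 0.0140, 0.0168)
(τ − ω×Iω)/I = (-0.1200, 0.3286, -0.9467)
new body rate ω' = (0.6880, -1.1671, 0.1053)

ω' = (0.6880, -1.1671, 0.1053)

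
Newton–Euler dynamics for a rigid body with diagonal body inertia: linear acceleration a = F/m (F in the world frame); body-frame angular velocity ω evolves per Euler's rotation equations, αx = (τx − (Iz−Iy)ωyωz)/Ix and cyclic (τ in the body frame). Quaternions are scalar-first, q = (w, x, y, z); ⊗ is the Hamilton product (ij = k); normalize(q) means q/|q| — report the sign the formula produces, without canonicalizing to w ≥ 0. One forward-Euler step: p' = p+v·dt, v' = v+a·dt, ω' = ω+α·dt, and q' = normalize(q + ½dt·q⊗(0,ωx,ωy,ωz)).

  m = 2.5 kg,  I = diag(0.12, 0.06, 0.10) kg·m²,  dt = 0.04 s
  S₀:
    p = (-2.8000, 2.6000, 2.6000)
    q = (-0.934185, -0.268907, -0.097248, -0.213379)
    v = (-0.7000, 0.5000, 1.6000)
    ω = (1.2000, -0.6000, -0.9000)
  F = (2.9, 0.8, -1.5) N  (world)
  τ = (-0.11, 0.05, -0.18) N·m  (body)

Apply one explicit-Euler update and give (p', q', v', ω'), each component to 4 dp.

ω×(Iω) gyroscopic = (0.0216, -0.0216, 0.0432)
(τ − ω×Iω)/I = (-1.0967, 1.1933, -2.2320)
ω' = ω + α·dt = (1.1561, -0.5523, -0.9893)
q⊗(0,ω) = (0.0722985, -1.1615262, 0.0624399, 1.1188083)
q' = normalize(q + ½dt·q⊗(0,ω)) = (-0.9323, -0.2920, -0.0959, -0.1909)
p' = p + v·dt = (-2.8280, 2.6200, 2.6640)
v' = v + a·dt = (-0.6536, 0.5128, 1.5760)

p' = (-2.8280, 2.6200, 2.6640)
q' = (-0.9323, -0.2920, -0.0959, -0.1909)
v' = (-0.6536, 0.5128, 1.5760)
ω' = (1.1561, -0.5523, -0.9893)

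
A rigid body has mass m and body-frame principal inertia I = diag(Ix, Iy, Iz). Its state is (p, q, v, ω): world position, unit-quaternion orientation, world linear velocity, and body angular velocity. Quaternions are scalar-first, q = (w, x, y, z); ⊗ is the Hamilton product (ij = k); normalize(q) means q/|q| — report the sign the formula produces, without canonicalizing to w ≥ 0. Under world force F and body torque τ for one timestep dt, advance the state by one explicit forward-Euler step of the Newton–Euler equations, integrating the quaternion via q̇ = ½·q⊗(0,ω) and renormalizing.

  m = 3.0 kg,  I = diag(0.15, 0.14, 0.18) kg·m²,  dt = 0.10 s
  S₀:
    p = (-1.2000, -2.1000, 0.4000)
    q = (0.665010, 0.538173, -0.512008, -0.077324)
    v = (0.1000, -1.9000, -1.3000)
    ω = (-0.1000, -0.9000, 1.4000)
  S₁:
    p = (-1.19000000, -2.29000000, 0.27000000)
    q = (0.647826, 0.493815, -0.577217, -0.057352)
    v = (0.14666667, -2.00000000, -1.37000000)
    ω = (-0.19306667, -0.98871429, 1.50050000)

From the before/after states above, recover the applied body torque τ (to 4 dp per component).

τ = (-0.1900, -0.1200, 0.1800)

Δω = ω₁−ω₀ = (-0.09306667, -0.08871429, 0.10050000)
I·α + gyro = (-0.1900, -0.1200, 0.1800)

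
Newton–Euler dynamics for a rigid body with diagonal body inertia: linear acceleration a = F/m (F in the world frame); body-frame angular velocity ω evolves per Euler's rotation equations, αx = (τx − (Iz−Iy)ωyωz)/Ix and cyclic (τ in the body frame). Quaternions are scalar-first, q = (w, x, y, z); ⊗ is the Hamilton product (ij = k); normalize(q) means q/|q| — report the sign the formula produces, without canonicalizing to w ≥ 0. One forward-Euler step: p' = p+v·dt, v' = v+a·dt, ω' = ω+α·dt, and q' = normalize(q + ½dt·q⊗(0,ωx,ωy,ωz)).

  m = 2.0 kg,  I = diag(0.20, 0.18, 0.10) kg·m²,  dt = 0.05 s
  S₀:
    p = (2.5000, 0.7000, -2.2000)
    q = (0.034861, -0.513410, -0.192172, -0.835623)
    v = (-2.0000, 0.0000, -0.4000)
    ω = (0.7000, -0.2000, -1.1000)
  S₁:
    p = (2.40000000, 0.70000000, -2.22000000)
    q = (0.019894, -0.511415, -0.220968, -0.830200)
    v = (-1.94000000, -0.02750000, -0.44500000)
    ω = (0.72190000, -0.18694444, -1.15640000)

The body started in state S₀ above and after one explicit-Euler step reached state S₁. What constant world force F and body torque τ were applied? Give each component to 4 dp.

v₁ − v₀ = (0.06000000, -0.02750000, -0.04500000)
applied force F = (2.4000, -1.1000, -1.8000)
rate change Δω = (0.02190000, 0.01305556, -0.05640000)
τ = I·(Δω/dt) + ω₀×(Iω₀) = (0.0700, -0.0300, -0.1100)

F = (2.4000, -1.1000, -1.8000)
τ = (0.0700, -0.0300, -0.1100)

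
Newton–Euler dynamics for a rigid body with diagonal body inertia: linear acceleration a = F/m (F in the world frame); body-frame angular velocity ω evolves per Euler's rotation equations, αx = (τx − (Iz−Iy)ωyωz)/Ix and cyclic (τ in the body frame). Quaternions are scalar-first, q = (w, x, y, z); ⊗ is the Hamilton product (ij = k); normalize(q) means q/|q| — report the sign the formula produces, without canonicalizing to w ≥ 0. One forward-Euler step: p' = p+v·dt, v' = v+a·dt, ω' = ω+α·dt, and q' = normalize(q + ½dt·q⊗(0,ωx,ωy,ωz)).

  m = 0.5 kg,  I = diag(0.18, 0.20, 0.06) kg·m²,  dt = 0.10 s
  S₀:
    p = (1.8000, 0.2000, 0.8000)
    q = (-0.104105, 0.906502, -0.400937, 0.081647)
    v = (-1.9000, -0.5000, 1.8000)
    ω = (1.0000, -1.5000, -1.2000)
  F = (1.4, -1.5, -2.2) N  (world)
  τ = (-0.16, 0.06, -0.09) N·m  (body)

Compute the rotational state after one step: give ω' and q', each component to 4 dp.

α = I⁻¹(τ − ω×Iω) = (0.5111, 1.0200, -1.0000)
new body rate ω' = (1.0511, -1.3980, -1.3000)
q⊗(0,ω) = (-1.4099311, 0.4994899, 1.3256069, -0.8338900)
q' = normalize(q + ½dt·q⊗(0,ω)) = (-0.1736, 0.9261, -0.3327, 0.0397)

ω' = (1.0511, -1.3980, -1.3000)
q' = (-0.1736, 0.9261, -0.3327, 0.0397)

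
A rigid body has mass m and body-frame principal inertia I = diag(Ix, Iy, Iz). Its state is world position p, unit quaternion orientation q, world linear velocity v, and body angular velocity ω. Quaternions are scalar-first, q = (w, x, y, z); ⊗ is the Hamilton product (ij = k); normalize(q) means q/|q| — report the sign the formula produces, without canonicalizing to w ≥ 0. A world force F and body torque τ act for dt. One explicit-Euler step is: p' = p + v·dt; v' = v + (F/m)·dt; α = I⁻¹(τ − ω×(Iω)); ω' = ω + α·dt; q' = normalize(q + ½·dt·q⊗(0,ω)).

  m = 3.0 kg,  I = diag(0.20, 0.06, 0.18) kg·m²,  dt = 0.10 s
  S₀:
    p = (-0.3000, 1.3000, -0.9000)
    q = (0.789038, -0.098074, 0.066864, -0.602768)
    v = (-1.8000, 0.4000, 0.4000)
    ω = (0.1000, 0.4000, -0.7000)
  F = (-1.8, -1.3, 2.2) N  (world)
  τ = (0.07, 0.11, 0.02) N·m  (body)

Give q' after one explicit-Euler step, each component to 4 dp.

q⊗(0,ω) = (-0.4388758, 0.2732062, 0.1866866, -0.5982426)
updated quaternion q' = (0.7665, -0.0843, 0.0761, -0.6322)

q' = (0.7665, -0.0843, 0.0761, -0.6322)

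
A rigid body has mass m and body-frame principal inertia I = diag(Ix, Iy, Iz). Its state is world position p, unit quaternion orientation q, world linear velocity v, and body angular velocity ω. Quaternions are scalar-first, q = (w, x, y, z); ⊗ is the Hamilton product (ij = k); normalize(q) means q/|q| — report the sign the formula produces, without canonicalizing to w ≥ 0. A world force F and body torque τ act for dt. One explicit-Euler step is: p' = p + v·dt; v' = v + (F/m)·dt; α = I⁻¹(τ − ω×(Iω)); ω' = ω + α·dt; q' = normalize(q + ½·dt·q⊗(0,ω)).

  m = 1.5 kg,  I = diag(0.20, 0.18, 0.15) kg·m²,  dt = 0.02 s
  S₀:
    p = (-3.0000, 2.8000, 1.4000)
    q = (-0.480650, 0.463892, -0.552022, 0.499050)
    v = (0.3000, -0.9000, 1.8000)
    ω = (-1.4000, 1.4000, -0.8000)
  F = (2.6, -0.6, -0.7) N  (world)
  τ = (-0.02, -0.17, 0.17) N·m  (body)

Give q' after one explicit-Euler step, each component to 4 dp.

Hamilton product q⊗(0,ω) = (1.8215196, 0.4158576, -1.0004664, 0.2611380)
q' = normalize(q + ½dt·q⊗(0,ω)) = (-0.4623, 0.4679, -0.5619, 0.5015)

q' = (-0.4623, 0.4679, -0.5619, 0.5015)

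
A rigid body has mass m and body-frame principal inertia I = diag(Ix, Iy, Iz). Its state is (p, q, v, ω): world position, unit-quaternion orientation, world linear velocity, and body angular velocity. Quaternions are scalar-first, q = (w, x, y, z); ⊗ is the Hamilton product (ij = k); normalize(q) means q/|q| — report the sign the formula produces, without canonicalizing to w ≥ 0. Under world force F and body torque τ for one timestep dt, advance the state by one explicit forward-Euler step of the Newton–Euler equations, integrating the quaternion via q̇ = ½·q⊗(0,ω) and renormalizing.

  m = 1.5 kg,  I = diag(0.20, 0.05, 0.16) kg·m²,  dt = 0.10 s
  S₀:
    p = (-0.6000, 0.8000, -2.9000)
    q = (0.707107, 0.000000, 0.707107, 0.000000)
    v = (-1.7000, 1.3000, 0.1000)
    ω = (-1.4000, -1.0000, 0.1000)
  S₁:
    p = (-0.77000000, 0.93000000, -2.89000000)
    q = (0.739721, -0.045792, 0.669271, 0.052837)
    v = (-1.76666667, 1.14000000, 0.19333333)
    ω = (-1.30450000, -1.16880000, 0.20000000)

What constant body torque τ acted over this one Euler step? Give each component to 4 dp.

τ = (0.1800, -0.0900, -0.0500)

rate change Δω = (0.09550000, -0.16880000, 0.10000000)
applied torque τ = (0.1800, -0.0900, -0.0500)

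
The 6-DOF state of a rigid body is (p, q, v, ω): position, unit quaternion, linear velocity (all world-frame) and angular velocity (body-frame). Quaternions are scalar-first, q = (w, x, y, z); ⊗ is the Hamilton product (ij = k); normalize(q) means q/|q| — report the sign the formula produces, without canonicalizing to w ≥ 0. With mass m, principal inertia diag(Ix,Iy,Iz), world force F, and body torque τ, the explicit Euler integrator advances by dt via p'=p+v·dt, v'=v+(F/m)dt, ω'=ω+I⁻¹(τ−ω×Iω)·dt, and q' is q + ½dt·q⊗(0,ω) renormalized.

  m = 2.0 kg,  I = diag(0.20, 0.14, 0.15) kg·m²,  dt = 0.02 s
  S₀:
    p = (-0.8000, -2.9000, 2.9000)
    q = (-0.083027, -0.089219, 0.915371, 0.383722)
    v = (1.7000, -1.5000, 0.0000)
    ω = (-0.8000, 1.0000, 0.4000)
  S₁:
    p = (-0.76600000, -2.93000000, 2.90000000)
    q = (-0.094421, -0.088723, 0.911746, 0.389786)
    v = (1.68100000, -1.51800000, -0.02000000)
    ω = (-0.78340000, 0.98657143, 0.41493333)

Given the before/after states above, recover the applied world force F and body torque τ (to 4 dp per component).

F = (-1.9000, -1.8000, -2.0000)
τ = (0.1700, -0.1100, 0.1600)

velocity change Δv = (-0.01900000, -0.01800000, -0.02000000)
applied force F = (-1.9000, -1.8000, -2.0000)
rate change Δω = (0.01660000, -0.01342857, 0.01493333)
gyro term ω₀×Iω₀ = (0.0040, -0.0160, 0.0480)
τ = I·(Δω/dt) + ω₀×(Iω₀) = (0.1700, -0.1100, 0.1600)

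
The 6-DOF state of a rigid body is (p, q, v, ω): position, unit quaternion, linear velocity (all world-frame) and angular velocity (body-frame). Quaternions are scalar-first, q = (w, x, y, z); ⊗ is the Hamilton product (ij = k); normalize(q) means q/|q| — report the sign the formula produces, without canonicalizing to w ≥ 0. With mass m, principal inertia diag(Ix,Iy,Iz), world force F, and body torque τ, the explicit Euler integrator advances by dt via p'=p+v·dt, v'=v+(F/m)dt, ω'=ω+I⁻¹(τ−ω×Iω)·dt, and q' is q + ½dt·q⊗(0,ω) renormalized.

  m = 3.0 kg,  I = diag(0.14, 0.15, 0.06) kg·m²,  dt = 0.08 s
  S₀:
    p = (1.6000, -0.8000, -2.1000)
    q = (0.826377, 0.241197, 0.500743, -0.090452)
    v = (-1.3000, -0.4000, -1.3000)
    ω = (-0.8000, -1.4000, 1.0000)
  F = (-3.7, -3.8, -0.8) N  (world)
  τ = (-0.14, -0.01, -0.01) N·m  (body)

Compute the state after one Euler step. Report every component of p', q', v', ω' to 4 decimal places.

p' = p + v·dt = (1.4960, -0.8320, -2.2040)
new velocity v' = (-1.3987, -0.5013, -1.3213)
gyro term ω×Iω = (0.1260, -0.0640, 0.0112)
α = I⁻¹(τ − ω×Iω) = (-1.9000, 0.3600, -0.3533)
ω + α·dt = (-0.9520, -1.3712, 0.9717)
q⊗(0,ω) = (0.9844498, -0.2869914, -1.3257632, 0.8892956)
q' = normalize(q + ½dt·q⊗(0,ω)) = (0.8633, 0.2291, 0.4464, -0.0547)

p' = (1.4960, -0.8320, -2.2040)
q' = (0.8633, 0.2291, 0.4464, -0.0547)
v' = (-1.3987, -0.5013, -1.3213)
ω' = (-0.9520, -1.3712, 0.9717)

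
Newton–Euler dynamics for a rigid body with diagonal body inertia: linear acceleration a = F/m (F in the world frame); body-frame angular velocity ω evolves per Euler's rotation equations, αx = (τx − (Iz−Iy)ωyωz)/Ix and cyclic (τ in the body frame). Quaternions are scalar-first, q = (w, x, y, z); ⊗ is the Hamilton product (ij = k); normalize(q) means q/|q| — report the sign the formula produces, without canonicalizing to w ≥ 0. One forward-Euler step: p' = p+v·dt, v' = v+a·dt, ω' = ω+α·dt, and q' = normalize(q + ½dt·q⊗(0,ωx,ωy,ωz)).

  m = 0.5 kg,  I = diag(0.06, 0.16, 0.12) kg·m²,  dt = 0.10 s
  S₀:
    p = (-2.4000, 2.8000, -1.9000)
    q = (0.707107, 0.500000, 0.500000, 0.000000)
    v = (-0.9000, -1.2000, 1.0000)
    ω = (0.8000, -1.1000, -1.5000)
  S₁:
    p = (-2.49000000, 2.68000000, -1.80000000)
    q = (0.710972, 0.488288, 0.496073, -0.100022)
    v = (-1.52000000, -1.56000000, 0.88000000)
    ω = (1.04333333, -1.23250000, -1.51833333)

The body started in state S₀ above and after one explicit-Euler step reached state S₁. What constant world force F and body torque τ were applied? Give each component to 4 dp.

rate change Δω = (0.24333333, -0.13250000, -0.01833333)
precession coupling = (-0.0660, 0.0720, -0.0880)
τ = I·(Δω/dt) + ω₀×(Iω₀) = (0.0800, -0.1400, -0.1100)
Δv = v₁−v₀ = (-0.62000000, -0.36000000, -0.12000000)
applied force F = (-3.1000, -1.8000, -0.6000)

F = (-3.1000, -1.8000, -0.6000)
τ = (0.0800, -0.1400, -0.1100)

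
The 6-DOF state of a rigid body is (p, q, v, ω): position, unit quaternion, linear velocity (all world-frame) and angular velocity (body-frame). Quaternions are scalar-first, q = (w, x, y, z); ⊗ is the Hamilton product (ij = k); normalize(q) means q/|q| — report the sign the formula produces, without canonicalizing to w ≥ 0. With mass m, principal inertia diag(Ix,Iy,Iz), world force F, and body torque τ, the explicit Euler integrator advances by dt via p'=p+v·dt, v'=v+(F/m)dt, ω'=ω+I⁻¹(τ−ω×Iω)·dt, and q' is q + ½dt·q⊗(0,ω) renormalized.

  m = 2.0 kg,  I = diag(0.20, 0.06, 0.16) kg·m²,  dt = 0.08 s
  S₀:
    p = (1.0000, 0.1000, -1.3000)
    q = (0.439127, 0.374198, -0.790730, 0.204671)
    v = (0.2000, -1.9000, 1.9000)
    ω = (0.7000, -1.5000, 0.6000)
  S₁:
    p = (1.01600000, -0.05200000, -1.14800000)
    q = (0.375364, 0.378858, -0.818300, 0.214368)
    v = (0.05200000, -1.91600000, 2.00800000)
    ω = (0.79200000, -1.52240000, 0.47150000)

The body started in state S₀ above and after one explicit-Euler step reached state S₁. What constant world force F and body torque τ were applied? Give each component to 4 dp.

velocity change Δv = (-0.14800000, -0.01600000, 0.10800000)
F = m·Δv/dt = (-3.7000, -0.4000, 2.7000)
Δω = ω₁−ω₀ = (0.09200000, -0.02240000, -0.12850000)
τ = I·(Δω/dt) + ω₀×(Iω₀) = (0.1400, 0.0000, -0.1100)

F = (-3.7000, -0.4000, 2.7000)
τ = (0.1400, 0.0000, -0.1100)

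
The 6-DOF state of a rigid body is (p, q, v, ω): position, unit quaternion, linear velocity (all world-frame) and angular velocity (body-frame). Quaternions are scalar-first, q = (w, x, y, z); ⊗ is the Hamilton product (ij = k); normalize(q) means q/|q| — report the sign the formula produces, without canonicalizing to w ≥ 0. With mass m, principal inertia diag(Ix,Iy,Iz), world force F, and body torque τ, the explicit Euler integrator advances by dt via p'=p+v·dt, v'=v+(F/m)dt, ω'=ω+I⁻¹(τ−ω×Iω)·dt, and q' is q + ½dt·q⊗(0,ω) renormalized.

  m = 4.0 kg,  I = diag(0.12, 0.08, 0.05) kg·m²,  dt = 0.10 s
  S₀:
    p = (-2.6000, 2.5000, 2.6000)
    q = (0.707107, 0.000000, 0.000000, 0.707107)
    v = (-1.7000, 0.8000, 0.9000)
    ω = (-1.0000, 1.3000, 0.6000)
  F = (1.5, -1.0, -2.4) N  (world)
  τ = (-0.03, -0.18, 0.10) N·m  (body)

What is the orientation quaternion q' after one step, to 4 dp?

q' = (0.6833, -0.0810, 0.0106, 0.7256)

q⊗(0,ω) = (-0.4242642, -1.6263461, 0.2121321, 0.4242642)
q + ½dt·q⊗(0,ω), renormalized = (0.6833, -0.0810, 0.0106, 0.7256)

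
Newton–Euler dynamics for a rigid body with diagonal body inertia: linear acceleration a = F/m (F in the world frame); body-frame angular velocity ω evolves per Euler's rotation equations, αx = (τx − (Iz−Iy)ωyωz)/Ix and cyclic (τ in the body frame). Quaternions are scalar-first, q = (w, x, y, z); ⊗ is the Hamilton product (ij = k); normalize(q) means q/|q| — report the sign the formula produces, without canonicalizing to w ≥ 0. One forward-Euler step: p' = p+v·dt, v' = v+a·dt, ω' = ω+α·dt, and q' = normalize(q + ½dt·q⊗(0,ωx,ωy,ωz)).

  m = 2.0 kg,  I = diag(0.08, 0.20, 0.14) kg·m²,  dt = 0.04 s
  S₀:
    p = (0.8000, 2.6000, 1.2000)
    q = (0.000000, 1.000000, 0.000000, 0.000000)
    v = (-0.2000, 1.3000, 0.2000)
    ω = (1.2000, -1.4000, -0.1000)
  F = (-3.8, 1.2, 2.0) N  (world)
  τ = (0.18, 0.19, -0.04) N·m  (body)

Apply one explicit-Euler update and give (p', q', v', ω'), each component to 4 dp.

new position p' = (0.7920, 2.6520, 1.2080)
new velocity v' = (-0.2760, 1.3240, 0.2400)
ω×(Iω) gyroscopic = (-0.0084, 0.0072, -0.2016)
(τ − ω×Iω)/I = (2.3550, 0.9140, 1.1543)
ω + α·dt = (1.2942, -1.3634, -0.0538)
2q̇ = q⊗(0,ω) = (-1.2000000, 0.0000000, 0.1000000, -1.4000000)
q + ½dt·q⊗(0,ω), renormalized = (-0.0240, 0.9993, 0.0020, -0.0280)

p' = (0.7920, 2.6520, 1.2080)
q' = (-0.0240, 0.9993, 0.0020, -0.0280)
v' = (-0.2760, 1.3240, 0.2400)
ω' = (1.2942, -1.3634, -0.0538)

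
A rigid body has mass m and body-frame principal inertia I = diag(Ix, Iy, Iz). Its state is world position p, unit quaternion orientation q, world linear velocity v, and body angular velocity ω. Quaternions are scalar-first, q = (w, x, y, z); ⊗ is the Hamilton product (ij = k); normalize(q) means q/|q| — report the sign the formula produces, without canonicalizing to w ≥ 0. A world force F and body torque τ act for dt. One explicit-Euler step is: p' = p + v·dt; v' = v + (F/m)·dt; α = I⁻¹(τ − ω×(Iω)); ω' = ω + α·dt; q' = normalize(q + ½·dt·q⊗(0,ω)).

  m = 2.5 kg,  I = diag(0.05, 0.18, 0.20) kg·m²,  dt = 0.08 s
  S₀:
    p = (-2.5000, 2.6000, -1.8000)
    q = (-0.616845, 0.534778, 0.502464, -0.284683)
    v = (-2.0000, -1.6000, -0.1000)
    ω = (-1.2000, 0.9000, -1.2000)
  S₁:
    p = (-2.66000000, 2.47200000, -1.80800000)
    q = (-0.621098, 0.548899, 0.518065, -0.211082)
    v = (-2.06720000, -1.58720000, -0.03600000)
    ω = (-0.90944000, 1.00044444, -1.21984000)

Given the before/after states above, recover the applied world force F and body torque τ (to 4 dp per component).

rate change Δω = (0.29056000, 0.10044444, -0.01984000)
I·α + gyro = (0.1600, 0.0100, -0.1900)
Δv = v₁−v₀ = (-0.06720000, 0.01280000, 0.06400000)
applied force F = (-2.1000, 0.4000, 2.0000)

F = (-2.1000, 0.4000, 2.0000)
τ = (0.1600, 0.0100, -0.1900)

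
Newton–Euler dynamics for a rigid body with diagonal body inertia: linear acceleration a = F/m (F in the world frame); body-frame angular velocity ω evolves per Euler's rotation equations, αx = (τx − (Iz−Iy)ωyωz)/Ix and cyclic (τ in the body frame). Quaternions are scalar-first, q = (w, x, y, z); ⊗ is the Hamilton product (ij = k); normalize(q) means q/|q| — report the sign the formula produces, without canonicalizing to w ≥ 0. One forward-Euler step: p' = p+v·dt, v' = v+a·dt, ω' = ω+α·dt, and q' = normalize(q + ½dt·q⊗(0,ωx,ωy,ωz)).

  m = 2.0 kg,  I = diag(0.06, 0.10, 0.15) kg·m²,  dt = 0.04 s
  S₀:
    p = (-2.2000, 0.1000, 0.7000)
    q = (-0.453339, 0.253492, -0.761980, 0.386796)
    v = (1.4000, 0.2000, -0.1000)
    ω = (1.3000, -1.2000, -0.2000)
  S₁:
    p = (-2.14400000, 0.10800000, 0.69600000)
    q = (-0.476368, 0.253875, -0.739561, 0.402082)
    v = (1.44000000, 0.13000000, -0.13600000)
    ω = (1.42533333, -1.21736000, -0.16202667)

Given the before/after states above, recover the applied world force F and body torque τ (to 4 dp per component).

Δω = ω₁−ω₀ = (0.12533333, -0.01736000, 0.03797333)
I·α + gyro = (0.2000, -0.0200, 0.0800)
v₁ − v₀ = (0.04000000, -0.07000000, -0.03600000)
m·(v₁−v₀)/dt = (2.0000, -3.5000, -1.8000)

F = (2.0000, -3.5000, -1.8000)
τ = (0.2000, -0.0200, 0.0800)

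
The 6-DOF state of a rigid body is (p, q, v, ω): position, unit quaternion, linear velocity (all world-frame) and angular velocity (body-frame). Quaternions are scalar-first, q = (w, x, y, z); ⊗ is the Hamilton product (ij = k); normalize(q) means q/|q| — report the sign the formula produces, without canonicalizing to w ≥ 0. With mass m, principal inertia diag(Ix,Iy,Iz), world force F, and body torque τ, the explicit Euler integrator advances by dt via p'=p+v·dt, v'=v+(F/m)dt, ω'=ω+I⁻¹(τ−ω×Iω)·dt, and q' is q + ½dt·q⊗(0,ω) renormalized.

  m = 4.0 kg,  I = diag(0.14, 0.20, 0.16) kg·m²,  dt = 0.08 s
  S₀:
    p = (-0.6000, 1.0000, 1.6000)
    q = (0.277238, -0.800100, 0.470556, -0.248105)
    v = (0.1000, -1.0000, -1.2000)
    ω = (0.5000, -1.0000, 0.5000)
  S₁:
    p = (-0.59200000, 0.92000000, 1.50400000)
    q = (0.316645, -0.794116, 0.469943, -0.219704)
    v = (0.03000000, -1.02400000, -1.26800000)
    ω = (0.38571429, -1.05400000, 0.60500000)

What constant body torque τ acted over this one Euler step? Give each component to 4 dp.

ω₁ − ω₀ = (-0.11428571, -0.05400000, 0.10500000)
gyro term ω₀×Iω₀ = (0.0200, -0.0050, -0.0300)
applied torque τ = (-0.1800, -0.1400, 0.1800)

τ = (-0.1800, -0.1400, 0.1800)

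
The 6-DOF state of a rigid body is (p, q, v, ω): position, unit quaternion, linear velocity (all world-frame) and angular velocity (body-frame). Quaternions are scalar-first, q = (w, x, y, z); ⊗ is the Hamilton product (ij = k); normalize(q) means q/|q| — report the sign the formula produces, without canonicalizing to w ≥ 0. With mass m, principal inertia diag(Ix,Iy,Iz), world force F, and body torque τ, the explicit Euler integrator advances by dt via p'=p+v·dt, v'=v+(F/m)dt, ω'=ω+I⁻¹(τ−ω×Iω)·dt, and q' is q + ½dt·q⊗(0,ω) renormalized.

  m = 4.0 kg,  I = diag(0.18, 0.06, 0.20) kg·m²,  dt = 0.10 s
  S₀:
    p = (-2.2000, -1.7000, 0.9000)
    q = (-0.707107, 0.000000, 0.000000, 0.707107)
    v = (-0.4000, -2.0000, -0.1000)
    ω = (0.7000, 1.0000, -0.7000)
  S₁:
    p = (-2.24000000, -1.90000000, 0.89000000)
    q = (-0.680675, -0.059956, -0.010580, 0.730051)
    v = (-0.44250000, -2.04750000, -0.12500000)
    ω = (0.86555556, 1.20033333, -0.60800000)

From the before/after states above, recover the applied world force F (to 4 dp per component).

Δv = v₁−v₀ = (-0.04250000, -0.04750000, -0.02500000)
m·(v₁−v₀)/dt = (-1.7000, -1.9000, -1.0000)

F = (-1.7000, -1.9000, -1.0000)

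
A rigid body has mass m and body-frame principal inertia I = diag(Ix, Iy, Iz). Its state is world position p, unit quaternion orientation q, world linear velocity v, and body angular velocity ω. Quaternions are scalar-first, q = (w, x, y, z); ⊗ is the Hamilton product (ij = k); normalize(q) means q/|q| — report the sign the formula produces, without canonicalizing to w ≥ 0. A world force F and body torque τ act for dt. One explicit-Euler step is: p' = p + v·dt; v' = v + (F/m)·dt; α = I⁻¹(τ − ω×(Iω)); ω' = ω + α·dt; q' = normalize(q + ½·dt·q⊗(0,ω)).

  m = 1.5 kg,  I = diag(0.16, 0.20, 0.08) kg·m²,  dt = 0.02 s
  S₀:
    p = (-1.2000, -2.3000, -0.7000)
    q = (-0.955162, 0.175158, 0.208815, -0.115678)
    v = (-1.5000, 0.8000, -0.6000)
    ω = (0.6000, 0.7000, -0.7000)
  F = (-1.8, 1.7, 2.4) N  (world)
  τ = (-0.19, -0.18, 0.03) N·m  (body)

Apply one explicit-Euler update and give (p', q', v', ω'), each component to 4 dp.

p' = (-1.2300, -2.2840, -0.7120)
q' = (-0.9584, 0.1688, 0.2026, -0.1090)
v' = (-1.5240, 0.8227, -0.5680)
ω' = (0.5689, 0.6854, -0.6967)

linear accel F/m = (-1.2000, 1.1333, 1.6000)
new position p' = (-1.2300, -2.2840, -0.7120)
v' = v + a·dt = (-1.5240, 0.8227, -0.5680)
α = I⁻¹(τ − ω×Iω) = (-1.5550, -0.7320, 0.1650)
ω + α·dt = (0.5689, 0.6854, -0.6967)
2q̇ = q⊗(0,ω) = (-0.3322399, -0.6382931, -0.6154096, 0.6659350)
q' = normalize(q + ½dt·q⊗(0,ω)) = (-0.9584, 0.1688, 0.2026, -0.1090)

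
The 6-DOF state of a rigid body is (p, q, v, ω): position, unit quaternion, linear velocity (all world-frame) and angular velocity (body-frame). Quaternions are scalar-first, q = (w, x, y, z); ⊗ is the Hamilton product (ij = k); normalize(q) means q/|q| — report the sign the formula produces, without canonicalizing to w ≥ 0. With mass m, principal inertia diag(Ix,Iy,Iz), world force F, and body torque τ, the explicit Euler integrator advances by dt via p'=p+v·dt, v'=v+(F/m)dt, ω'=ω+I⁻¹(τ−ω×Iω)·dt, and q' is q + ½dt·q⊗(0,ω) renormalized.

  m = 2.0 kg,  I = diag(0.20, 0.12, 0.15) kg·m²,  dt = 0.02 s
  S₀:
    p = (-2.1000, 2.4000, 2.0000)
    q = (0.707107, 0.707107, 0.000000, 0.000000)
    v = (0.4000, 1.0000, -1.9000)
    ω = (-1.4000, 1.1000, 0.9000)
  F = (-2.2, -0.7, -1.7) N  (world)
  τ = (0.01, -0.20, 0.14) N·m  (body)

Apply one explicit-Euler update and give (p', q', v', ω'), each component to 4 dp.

angular accel α = (-0.0985, -1.1417, 0.1120)
new body rate ω' = (-1.4020, 1.0772, 0.9022)
2q̇ = q⊗(0,ω) = (0.9899498, -0.9899498, 0.1414214, 1.4142140)
q' = normalize(q + ½dt·q⊗(0,ω)) = (0.7169, 0.6971, 0.0014, 0.0141)
a = F/m = (-1.1000, -0.3500, -0.8500)
p + v·dt = (-2.0920, 2.4200, 1.9620)
v + (F/m)dt = (0.3780, 0.9930, -1.9170)

p' = (-2.0920, 2.4200, 1.9620)
q' = (0.7169, 0.6971, 0.0014, 0.0141)
v' = (0.3780, 0.9930, -1.9170)
ω' = (-1.4020, 1.0772, 0.9022)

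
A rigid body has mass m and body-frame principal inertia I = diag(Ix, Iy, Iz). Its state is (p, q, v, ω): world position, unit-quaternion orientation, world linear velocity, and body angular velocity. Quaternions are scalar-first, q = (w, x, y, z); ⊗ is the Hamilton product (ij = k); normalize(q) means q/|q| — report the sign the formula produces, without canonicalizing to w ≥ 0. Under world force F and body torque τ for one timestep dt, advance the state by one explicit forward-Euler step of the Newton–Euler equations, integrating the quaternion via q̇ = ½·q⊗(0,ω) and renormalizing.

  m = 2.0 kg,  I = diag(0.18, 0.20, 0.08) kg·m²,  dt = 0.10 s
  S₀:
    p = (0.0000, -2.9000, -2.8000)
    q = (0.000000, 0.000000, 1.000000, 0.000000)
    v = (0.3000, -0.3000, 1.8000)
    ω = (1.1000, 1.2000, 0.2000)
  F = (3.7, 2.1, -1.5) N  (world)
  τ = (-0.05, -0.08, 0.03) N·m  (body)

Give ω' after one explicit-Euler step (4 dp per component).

ω×(Iω) gyroscopic = (-0.0288, 0.0220, 0.0264)
angular accel α = (-0.1178, -0.5100, 0.0450)
new body rate ω' = (1.0882, 1.1490, 0.2045)

ω' = (1.0882, 1.1490, 0.2045)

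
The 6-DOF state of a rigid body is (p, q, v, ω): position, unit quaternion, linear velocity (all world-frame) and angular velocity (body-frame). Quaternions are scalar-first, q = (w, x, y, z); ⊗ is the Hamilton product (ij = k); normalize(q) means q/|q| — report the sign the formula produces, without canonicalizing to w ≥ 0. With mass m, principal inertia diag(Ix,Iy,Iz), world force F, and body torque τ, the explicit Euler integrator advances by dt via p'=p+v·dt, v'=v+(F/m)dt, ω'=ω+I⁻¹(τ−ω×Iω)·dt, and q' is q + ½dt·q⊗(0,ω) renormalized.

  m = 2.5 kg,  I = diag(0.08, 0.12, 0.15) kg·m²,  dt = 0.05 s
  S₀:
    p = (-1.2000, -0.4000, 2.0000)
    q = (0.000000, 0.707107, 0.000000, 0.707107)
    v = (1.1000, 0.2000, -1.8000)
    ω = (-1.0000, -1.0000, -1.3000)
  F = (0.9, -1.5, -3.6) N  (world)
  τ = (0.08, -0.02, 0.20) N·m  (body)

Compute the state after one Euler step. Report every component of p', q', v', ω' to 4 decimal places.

ω×(Iω) gyroscopic = (0.0390, -0.0910, 0.0400)
α = I⁻¹(τ − ω×Iω) = (0.5125, 0.5917, 1.0667)
ω' = ω + α·dt = (-0.9744, -0.9704, -1.2467)
2q̇ = q⊗(0,ω) = (1.6263461, 0.7071070, 0.2121321, -0.7071070)
q + ½dt·q⊗(0,ω), renormalized = (0.0406, 0.7240, 0.0053, 0.6886)
new position p' = (-1.1450, -0.3900, 1.9100)
v' = v + a·dt = (1.1180, 0.1700, -1.8720)

p' = (-1.1450, -0.3900, 1.9100)
q' = (0.0406, 0.7240, 0.0053, 0.6886)
v' = (1.1180, 0.1700, -1.8720)
ω' = (-0.9744, -0.9704, -1.2467)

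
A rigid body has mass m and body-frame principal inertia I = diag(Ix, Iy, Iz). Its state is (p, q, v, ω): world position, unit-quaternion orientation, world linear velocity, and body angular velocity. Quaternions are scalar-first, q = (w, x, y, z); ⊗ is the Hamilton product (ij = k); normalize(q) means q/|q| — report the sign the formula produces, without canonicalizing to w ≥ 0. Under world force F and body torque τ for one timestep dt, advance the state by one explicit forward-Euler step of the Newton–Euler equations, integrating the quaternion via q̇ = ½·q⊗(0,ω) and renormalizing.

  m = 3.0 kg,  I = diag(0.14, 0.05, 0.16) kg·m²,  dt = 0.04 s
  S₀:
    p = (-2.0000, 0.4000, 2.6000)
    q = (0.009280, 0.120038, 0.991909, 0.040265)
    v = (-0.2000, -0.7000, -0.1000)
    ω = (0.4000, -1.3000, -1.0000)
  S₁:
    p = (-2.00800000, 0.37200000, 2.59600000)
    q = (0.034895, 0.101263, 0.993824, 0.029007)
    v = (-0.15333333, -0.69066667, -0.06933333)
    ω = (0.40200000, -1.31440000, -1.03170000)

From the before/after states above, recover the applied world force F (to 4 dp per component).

F = (3.5000, 0.7000, 2.3000)

Δv = v₁−v₀ = (0.04666667, 0.00933333, 0.03066667)
m·(v₁−v₀)/dt = (3.5000, 0.7000, 2.3000)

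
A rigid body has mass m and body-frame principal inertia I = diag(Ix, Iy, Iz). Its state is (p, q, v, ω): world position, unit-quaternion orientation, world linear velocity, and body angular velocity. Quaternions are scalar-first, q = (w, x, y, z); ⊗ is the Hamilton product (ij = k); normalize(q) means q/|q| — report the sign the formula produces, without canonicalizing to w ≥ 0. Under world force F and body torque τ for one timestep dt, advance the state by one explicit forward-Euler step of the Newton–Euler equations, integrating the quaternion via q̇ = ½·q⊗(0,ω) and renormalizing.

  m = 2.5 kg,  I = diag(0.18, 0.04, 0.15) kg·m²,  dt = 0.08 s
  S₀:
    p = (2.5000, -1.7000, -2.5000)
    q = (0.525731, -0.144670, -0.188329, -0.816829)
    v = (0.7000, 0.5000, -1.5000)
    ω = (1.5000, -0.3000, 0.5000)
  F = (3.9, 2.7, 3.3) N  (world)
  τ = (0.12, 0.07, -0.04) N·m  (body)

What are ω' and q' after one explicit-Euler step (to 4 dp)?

ω×(Iω) gyroscopic = (-0.0165, 0.0225, 0.0630)
angular accel α = (0.7583, 1.1875, -0.6867)
ω' = ω + α·dt = (1.5607, -0.2050, 0.4451)
Hamilton product q⊗(0,ω) = (0.5689208, 0.4493833, -1.3106278, 0.5887600)
q' = normalize(q + ½dt·q⊗(0,ω)) = (0.5474, -0.1264, -0.2403, -0.7916)

ω' = (1.5607, -0.2050, 0.4451)
q' = (0.5474, -0.1264, -0.2403, -0.7916)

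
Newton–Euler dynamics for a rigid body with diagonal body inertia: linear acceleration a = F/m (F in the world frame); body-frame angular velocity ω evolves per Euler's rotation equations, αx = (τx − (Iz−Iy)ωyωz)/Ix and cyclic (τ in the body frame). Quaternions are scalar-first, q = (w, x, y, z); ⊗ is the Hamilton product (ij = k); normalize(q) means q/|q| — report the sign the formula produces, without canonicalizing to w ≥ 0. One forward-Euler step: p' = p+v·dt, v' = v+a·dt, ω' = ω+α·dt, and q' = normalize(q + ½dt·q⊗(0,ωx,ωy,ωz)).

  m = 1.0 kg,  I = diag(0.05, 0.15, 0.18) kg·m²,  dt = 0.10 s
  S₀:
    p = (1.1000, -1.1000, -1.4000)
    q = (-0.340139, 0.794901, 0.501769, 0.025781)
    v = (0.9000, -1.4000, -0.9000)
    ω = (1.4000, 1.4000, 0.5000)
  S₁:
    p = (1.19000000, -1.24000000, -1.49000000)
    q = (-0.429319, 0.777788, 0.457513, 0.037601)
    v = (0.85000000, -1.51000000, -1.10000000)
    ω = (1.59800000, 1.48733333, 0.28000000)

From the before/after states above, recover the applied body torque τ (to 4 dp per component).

Δω = ω₁−ω₀ = (0.19800000, 0.08733333, -0.22000000)
gyro term ω₀×Iω₀ = (0.0210, -0.0910, 0.1960)
τ = I·(Δω/dt) + ω₀×(Iω₀) = (0.1200, 0.0400, -0.2000)

τ = (0.1200, 0.0400, -0.2000)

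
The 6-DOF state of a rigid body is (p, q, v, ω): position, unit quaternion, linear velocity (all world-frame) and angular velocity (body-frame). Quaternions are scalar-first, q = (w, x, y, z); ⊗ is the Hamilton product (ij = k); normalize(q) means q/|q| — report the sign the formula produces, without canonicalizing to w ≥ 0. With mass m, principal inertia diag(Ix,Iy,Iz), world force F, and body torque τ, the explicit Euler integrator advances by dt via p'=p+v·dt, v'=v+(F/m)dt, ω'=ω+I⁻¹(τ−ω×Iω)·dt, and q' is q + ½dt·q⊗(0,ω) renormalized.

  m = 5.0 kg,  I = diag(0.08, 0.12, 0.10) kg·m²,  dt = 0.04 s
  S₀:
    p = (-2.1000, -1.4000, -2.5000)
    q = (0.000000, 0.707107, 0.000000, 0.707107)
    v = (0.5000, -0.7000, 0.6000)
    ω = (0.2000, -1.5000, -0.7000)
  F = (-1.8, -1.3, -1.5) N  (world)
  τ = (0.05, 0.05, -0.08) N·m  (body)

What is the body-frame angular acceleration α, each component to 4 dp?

α = (0.8875, 0.3933, -0.6800)

gyro term ω×Iω = (-0.0210, 0.0028, -0.0120)
(τ − ω×Iω)/I = (0.8875, 0.3933, -0.6800)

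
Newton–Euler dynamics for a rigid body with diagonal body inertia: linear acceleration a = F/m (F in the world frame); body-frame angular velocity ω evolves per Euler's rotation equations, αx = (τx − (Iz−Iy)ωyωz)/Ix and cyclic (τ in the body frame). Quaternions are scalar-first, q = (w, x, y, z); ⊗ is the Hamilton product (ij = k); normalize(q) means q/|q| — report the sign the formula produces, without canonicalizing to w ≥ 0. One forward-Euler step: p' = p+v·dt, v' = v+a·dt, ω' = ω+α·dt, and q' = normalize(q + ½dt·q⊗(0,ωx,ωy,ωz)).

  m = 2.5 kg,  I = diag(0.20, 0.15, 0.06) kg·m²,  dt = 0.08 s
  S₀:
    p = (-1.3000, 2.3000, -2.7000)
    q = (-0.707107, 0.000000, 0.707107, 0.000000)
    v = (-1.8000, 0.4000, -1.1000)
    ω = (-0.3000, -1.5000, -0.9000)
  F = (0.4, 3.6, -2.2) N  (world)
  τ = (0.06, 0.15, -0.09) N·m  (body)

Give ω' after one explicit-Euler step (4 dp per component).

ω' = (-0.2274, -1.4402, -0.9900)

ω×(Iω) gyroscopic = (-0.1215, 0.0378, -0.0225)
angular accel α = (0.9075, 0.7480, -1.1250)
ω' = ω + α·dt = (-0.2274, -1.4402, -0.9900)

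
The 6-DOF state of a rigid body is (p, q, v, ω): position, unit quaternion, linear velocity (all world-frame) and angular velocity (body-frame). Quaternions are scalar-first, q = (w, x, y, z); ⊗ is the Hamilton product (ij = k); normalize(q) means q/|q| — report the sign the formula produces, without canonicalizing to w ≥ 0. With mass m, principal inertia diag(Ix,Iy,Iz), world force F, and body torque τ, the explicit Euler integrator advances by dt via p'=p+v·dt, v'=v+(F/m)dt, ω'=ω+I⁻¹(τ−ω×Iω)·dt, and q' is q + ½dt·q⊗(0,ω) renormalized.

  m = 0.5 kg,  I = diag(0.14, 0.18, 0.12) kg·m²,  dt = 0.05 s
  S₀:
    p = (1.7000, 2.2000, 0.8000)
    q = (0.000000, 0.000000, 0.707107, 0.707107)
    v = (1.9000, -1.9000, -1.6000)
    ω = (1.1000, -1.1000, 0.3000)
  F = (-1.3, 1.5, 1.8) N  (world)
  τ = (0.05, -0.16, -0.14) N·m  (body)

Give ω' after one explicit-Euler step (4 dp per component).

(τ − ω×Iω)/I = (0.2157, -0.9256, -0.7633)
ω' = ω + α·dt = (1.1108, -1.1463, 0.2618)

ω' = (1.1108, -1.1463, 0.2618)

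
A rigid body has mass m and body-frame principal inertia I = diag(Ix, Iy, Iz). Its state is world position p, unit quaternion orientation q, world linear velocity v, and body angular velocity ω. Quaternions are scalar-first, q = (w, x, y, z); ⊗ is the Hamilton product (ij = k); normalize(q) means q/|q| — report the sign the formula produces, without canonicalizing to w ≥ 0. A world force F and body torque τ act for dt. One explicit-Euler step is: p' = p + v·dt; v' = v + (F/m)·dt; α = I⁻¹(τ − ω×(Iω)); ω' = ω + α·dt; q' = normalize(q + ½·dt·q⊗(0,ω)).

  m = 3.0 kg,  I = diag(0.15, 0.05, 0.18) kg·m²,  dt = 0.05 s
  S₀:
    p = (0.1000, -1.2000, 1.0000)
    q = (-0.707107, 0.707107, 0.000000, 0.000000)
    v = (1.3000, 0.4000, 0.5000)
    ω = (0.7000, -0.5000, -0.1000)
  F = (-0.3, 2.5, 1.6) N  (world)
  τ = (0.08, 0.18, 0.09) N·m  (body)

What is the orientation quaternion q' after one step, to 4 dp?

q' = (-0.7193, 0.6946, 0.0106, -0.0071)

Hamilton product q⊗(0,ω) = (-0.4949749, -0.4949749, 0.4242642, -0.2828428)
updated quaternion q' = (-0.7193, 0.6946, 0.0106, -0.0071)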